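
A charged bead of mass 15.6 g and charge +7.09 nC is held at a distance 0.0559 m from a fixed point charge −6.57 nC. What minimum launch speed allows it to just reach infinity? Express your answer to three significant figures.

To just escape, total mechanical energy must reach zero at infinity: ½mv²_min + U = 0, so ½mv²_min = −U = |kQq|/r.
|U| = |kQq|/r = (8.99×10⁹ N·m²/C²)(6.57×10⁻⁹)(7.09×10⁻⁹)/(0.0559) = 7.49×10⁻⁶ J.
v_min = √(2|U|/m) = √(2·7.49×10⁻⁶/0.0156) = 0.0310 m/s.

0.0310 m/s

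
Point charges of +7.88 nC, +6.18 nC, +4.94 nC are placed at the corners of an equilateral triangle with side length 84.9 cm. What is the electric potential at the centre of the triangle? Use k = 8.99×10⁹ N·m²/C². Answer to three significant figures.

348 V

Electric potential is a scalar, so the contributions from each charge add algebraically: V = Σ kqᵢ/rᵢ.
The distance from each vertex to the centroid is a/√3 = 0.490 m.
V = k[(7.88×10⁻⁹)/(0.490) + (6.18×10⁻⁹)/(0.490) + (4.94×10⁻⁹)/(0.490)] = 348 V.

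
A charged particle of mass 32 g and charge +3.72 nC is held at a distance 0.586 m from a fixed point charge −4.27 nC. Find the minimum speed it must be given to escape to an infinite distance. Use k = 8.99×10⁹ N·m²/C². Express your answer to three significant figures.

3.90×10⁻³ m/s

To just escape, total mechanical energy must reach zero at infinity: ½mv²_min + U = 0, so ½mv²_min = −U = |kQq|/r.
|U| = |kQq|/r = (8.99×10⁹ N·m²/C²)(4.27×10⁻⁹)(3.72×10⁻⁹)/(0.586) = 2.44×10⁻⁷ J.
v_min = √(2|U|/m) = √(2·2.44×10⁻⁷/0.0320) = 3.90×10⁻³ m/s.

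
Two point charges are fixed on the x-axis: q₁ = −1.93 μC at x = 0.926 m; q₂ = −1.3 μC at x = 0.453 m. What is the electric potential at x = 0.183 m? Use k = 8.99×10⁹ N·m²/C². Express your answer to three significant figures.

Electric potential is a scalar, so the contributions from each charge add algebraically: V = Σ kqᵢ/rᵢ.
Distances from the field point to each charge: r₁ = 0.743 m, r₂ = 0.270 m.
V = k[(-1.93×10⁻⁶)/(0.743) + (-1.30×10⁻⁶)/(0.270)] = -6.66×10⁴ V.

-6.66×10⁴ V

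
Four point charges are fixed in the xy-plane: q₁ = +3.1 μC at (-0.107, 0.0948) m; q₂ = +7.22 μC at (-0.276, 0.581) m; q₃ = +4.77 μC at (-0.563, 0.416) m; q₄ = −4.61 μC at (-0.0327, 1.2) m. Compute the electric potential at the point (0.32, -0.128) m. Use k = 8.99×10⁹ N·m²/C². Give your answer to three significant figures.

Electric potential is a scalar, so the contributions from each charge add algebraically: V = Σ kqᵢ/rᵢ.
Distances from the field point to each charge: r₁ = 0.482 m, r₂ = 0.926 m, r₃ = 1.04 m, r₄ = 1.37 m.
V = k[(3.10×10⁻⁶)/(0.482) + (7.22×10⁻⁶)/(0.926) + (4.77×10⁻⁶)/(1.04) + (-4.61×10⁻⁶)/(1.37)] = 1.39×10⁵ V.

1.39×10⁵ V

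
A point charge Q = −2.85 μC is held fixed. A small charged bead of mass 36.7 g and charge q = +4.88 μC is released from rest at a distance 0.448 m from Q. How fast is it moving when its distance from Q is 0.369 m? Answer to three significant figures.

Only the electrostatic force acts, so mechanical energy is conserved: ½mv² = U₁ − U₂ = kQq(1/r₁ − 1/r₂).
U₁ − U₂ = (8.99×10⁹ N·m²/C²)(-2.85×10⁻⁶ C)(4.88×10⁻⁶ C)(1/0.448 − 1/0.369) = 0.0598 J.
v = √(2·0.0598/0.0367) = 1.80 m/s.

1.80 m/s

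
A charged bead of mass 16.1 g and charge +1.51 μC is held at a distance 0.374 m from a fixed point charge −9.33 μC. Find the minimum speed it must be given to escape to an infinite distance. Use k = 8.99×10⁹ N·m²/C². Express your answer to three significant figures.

To just escape, total mechanical energy must reach zero at infinity: ½mv²_min + U = 0, so ½mv²_min = −U = |kQq|/r.
|U| = |kQq|/r = (8.99×10⁹ N·m²/C²)(9.33×10⁻⁶)(1.51×10⁻⁶)/(0.374) = 0.339 J.
v_min = √(2|U|/m) = √(2·0.339/0.0161) = 6.49 m/s.

6.49 m/s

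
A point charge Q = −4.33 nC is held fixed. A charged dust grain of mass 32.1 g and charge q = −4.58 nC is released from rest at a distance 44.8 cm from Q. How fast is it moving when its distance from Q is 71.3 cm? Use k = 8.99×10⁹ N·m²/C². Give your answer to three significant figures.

3.04×10⁻³ m/s

Only the electrostatic force acts, so mechanical energy is conserved: ½mv² = U₁ − U₂ = kQq(1/r₁ − 1/r₂).
U₁ − U₂ = (8.99×10⁹ N·m²/C²)(-4.33×10⁻⁹ C)(-4.58×10⁻⁹ C)(1/0.448 − 1/0.713) = 1.48×10⁻⁷ J.
v = √(2·1.48×10⁻⁷/0.0321) = 3.04×10⁻³ m/s.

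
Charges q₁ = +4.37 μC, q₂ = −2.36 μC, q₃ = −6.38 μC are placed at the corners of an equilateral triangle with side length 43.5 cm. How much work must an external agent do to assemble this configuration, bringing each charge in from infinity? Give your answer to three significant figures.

-0.478 J

The work to assemble the configuration equals its total potential energy, U = Σ kqᵢqⱼ/rᵢⱼ over all pairs.
All three pair separations equal the side length, 0.435 m.
U = (-0.213) + (-0.576) + (0.311) = -0.478 J.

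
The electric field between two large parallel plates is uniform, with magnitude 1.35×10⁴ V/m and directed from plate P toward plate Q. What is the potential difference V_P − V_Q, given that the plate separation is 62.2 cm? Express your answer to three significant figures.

8400 V

In a uniform field, potential decreases in the direction of E: ΔV = −E·d for a displacement d parallel to E.
Going from Q to P is a displacement of 62.2 cm opposite to the field, so V_P − V_Q = +Ed = 8400 V.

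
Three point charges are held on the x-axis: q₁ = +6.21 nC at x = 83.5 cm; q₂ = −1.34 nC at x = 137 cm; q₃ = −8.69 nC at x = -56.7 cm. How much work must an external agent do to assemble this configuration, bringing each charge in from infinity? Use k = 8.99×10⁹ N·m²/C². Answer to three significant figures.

The work to assemble the configuration equals its total potential energy, U = Σ kqᵢqⱼ/rᵢⱼ over all pairs.
Pair separations: r₁₂ = 0.535 m, r₁₃ = 1.40 m, r₂₃ = 1.94 m.
U = (-1.40×10⁻⁷) + (-3.46×10⁻⁷) + (5.40×10⁻⁸) = -4.32×10⁻⁷ J.

-4.32×10⁻⁷ J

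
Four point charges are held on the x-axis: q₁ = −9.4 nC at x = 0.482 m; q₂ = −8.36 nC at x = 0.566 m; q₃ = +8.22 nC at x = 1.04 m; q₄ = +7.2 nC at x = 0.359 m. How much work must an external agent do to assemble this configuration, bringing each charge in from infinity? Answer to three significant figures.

The work to assemble the configuration equals its total potential energy, U = Σ kqᵢqⱼ/rᵢⱼ over all pairs.
Pair separations: r₁₂ = 0.0840 m, r₁₃ = 0.558 m, r₁₄ = 0.123 m, r₂₃ = 0.474 m, r₂₄ = 0.207 m, r₃₄ = 0.681 m.
Summing all 6 pair terms gives U = -9.17×10⁻⁷ J.

-9.17×10⁻⁷ J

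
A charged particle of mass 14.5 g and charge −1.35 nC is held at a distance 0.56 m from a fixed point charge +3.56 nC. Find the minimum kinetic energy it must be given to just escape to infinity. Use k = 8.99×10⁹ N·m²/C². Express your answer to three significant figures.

7.72×10⁻⁸ J

To just escape, total mechanical energy must reach zero at infinity: ½mv²_min + U = 0, so ½mv²_min = −U = |kQq|/r.
|U| = |kQq|/r = (8.99×10⁹ N·m²/C²)(3.56×10⁻⁹)(1.35×10⁻⁹)/(0.560) = 7.72×10⁻⁸ J.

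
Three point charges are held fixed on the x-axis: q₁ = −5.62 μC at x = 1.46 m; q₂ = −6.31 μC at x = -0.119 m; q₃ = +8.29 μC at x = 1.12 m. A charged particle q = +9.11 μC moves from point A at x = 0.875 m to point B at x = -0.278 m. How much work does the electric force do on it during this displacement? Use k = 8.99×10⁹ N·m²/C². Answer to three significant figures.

The work done by the electric force is W_field = −ΔU = −q(V_B − V_A) = q(V_A − V_B).
At A: distances to the source charges are 0.585 m, 0.994 m, 0.245 m; V_A = Σ kqᵢ/rᵢ = 1.61×10⁵ V.
At B: distances to the source charges are 1.74 m, 0.159 m, 1.40 m; V_B = Σ kqᵢ/rᵢ = -3.33×10⁵ V.
ΔV = V_B − V_A = -4.93×10⁵ V.
W_field = −qΔV = −(9.11×10⁻⁶ C)(-4.93×10⁵ V) = 4.49 J.

4.49 J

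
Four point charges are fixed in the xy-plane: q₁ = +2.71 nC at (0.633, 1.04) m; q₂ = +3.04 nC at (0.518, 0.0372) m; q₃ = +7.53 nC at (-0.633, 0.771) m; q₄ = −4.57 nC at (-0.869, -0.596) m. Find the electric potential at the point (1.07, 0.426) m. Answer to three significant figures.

Electric potential is a scalar, so the contributions from each charge add algebraically: V = Σ kqᵢ/rᵢ.
Distances from the field point to each charge: r₁ = 0.754 m, r₂ = 0.675 m, r₃ = 1.74 m, r₄ = 2.19 m.
V = k[(2.71×10⁻⁹)/(0.754) + (3.04×10⁻⁹)/(0.675) + (7.53×10⁻⁹)/(1.74) + (-4.57×10⁻⁹)/(2.19)] = 93.0 V.

93.0 V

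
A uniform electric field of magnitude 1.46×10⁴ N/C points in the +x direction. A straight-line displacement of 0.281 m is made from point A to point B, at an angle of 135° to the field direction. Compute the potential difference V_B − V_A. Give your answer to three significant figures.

2900 V

Only the component of displacement along E changes the potential: ΔV = −E·d·cosθ.
ΔV = −(1.46×10⁴ V/m)(0.281 m)cos135° = 2900 V.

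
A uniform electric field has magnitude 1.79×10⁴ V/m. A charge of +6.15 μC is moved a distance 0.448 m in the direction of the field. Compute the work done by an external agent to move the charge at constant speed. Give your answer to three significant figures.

The potential change for a displacement 0.448 m in the direction of the field is ΔV = −Ed = -8020 V.
W_ext = qΔV = -0.0493 J.

-0.0493 J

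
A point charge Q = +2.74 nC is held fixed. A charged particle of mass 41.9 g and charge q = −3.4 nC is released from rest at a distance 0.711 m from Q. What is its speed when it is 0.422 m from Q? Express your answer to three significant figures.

Only the electrostatic force acts, so mechanical energy is conserved: ½mv² = U₁ − U₂ = kQq(1/r₁ − 1/r₂).
U₁ − U₂ = (8.99×10⁹ N·m²/C²)(2.74×10⁻⁹ C)(-3.40×10⁻⁹ C)(1/0.711 − 1/0.422) = 8.07×10⁻⁸ J.
v = √(2·8.07×10⁻⁸/0.0419) = 1.96×10⁻³ m/s.

1.96×10⁻³ m/s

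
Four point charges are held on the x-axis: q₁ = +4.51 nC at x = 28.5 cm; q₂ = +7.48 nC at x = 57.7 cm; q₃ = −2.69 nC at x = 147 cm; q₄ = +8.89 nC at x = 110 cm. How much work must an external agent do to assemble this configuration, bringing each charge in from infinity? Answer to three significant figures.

The assembly work is the sum of pairwise potential energies, U = Σ_{i<j} kqᵢqⱼ/rᵢⱼ.
Pair separations: r₁₂ = 0.292 m, r₁₃ = 1.19 m, r₁₄ = 0.815 m, r₂₃ = 0.893 m, r₂₄ = 0.523 m, r₃₄ = 0.370 m.
Summing all 6 pair terms gives U = 1.75×10⁻⁶ J.

1.75×10⁻⁶ J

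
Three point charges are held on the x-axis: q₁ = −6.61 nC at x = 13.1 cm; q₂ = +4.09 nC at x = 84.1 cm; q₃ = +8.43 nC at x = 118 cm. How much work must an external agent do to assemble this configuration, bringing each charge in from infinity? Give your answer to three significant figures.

The assembly work is the sum of pairwise potential energies, U = Σ_{i<j} kqᵢqⱼ/rᵢⱼ.
Pair separations: r₁₂ = 0.710 m, r₁₃ = 1.05 m, r₂₃ = 0.339 m.
U = (-3.42×10⁻⁷) + (-4.78×10⁻⁷) + (9.14×10⁻⁷) = 9.45×10⁻⁸ J.

9.45×10⁻⁸ J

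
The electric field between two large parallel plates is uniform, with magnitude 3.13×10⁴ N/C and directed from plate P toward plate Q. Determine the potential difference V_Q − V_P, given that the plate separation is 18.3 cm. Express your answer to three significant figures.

In a uniform field, potential decreases in the direction of E: ΔV = −E·d for a displacement d parallel to E.
Going from P to Q is a displacement of 18.3 cm along the field, so V_Q − V_P = −Ed = -5730 V.

-5730 V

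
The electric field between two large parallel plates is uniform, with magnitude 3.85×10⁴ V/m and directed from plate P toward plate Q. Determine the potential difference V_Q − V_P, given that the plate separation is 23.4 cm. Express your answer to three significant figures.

-9010 V

In a uniform field, potential decreases in the direction of E: ΔV = −E·d for a displacement d parallel to E.
Going from P to Q is a displacement of 23.4 cm along the field, so V_Q − V_P = −Ed = -9010 V.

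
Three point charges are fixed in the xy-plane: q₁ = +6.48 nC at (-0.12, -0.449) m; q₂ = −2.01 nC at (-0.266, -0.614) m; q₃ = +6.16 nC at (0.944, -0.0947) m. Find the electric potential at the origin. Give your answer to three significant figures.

Electric potential is a scalar, so the contributions from each charge add algebraically: V = Σ kqᵢ/rᵢ.
Distances from the field point to each charge: r₁ = 0.465 m, r₂ = 0.669 m, r₃ = 0.949 m.
V = k[(6.48×10⁻⁹)/(0.465) + (-2.01×10⁻⁹)/(0.669) + (6.16×10⁻⁹)/(0.949)] = 157 V.

157 V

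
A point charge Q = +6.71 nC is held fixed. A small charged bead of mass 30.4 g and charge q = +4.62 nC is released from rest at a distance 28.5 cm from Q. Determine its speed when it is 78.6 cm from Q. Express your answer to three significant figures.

6.40×10⁻³ m/s

Only the electrostatic force acts, so mechanical energy is conserved: ½mv² = U₁ − U₂ = kQq(1/r₁ − 1/r₂).
U₁ − U₂ = (8.99×10⁹ N·m²/C²)(6.71×10⁻⁹ C)(4.62×10⁻⁹ C)(1/0.285 − 1/0.786) = 6.23×10⁻⁷ J.
v = √(2·6.23×10⁻⁷/0.0304) = 6.40×10⁻³ m/s.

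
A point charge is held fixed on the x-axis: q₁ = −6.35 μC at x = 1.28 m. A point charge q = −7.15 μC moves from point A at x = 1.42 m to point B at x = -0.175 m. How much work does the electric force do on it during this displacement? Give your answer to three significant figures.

The work done by the electric force is W_field = −ΔU = −q(V_B − V_A) = q(V_A − V_B).
At A: distance to the source charge is 0.140 m; V_A = kq₁/r = -4.08×10⁵ V.
At B: distance to the source charge is 1.46 m; V_B = kq₁/r = -3.92×10⁴ V.
ΔV = V_B − V_A = 3.69×10⁵ V.
W_field = −qΔV = −(-7.15×10⁻⁶ C)(3.69×10⁵ V) = 2.63 J.

2.63 J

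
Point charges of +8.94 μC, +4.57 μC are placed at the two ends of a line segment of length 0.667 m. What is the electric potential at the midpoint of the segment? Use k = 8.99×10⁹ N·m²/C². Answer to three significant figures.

3.64×10⁵ V

The total potential is the scalar sum of each charge's contribution, V = Σ kqᵢ/rᵢ.
Each charge is 0.334 m from the midpoint.
V = k[(8.94×10⁻⁶)/(0.334) + (4.57×10⁻⁶)/(0.334)] = 3.64×10⁵ V.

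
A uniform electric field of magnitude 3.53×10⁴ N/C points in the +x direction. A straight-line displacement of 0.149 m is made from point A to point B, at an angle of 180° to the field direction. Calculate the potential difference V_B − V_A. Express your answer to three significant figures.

Only the component of displacement along E changes the potential: ΔV = −E·d·cosθ.
ΔV = −(3.53×10⁴ V/m)(0.149 m)cos180° = 5260 V.

5260 V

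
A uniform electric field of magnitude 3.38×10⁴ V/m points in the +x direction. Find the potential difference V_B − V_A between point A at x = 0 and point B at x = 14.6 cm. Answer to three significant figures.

In a uniform field, potential decreases in the direction of E: V_B − V_A = −E·Δx.
V_B − V_A = −(3.38×10⁴ V/m)(0.146 m) = -4930 V.

-4930 V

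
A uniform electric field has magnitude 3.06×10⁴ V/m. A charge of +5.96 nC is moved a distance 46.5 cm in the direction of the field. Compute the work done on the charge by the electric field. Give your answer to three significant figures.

The potential change for a displacement 46.5 cm in the direction of the field is ΔV = −Ed = -1.42×10⁴ V.
W_field = −qΔV = 8.48×10⁻⁵ J.

8.48×10⁻⁵ J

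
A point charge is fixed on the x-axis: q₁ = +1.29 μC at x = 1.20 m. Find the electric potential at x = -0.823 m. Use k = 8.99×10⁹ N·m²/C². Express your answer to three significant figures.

Electric potential is a scalar, so the contributions from each charge add algebraically: V = Σ kqᵢ/rᵢ.
V = k[(1.29×10⁻⁶)/(2.02)] = 5730 V.

5730 V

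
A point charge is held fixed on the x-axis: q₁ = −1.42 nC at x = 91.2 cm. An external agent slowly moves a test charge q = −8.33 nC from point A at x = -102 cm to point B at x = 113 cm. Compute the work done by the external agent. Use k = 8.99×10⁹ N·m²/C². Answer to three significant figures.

4.33×10⁻⁷ J

For quasistatic motion the external work equals the change in potential energy: W_ext = qΔV = q(V_B − V_A).
At A: distance to the source charge is 1.93 m; V_A = kq₁/r = -6.61 V.
At B: distance to the source charge is 0.218 m; V_B = kq₁/r = -58.6 V.
ΔV = V_B − V_A = -52.0 V.
W_ext = qΔV = (-8.33×10⁻⁹ C)(-52.0 V) = 4.33×10⁻⁷ J.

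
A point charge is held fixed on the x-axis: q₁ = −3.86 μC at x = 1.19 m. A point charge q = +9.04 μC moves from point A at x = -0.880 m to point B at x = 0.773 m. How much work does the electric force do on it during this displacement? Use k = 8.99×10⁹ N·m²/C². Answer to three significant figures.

0.601 J

The work done by the electric force is W_field = −ΔU = −q(V_B − V_A) = q(V_A − V_B).
At A: distance to the source charge is 2.07 m; V_A = kq₁/r = -1.68×10⁴ V.
At B: distance to the source charge is 0.417 m; V_B = kq₁/r = -8.32×10⁴ V.
ΔV = V_B − V_A = -6.65×10⁴ V.
W_field = −qΔV = −(9.04×10⁻⁶ C)(-6.65×10⁴ V) = 0.601 J.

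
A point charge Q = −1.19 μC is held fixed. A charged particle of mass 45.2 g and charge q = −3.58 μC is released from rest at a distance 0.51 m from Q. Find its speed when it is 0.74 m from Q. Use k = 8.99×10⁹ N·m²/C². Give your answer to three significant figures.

Only the electrostatic force acts, so mechanical energy is conserved: ½mv² = U₁ − U₂ = kQq(1/r₁ − 1/r₂).
U₁ − U₂ = (8.99×10⁹ N·m²/C²)(-1.19×10⁻⁶ C)(-3.58×10⁻⁶ C)(1/0.510 − 1/0.740) = 0.0233 J.
v = √(2·0.0233/0.0452) = 1.02 m/s.

1.02 m/s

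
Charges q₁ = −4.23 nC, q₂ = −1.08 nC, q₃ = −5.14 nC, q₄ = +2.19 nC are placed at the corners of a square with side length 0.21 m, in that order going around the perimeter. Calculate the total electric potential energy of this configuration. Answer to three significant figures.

The work to assemble the configuration equals its total potential energy, U = Σ kqᵢqⱼ/rᵢⱼ over all pairs.
The four side pairs have separation 0.210 m and the two diagonal pairs 0.297 m.
Summing all 6 pair terms gives U = 1.41×10⁻⁷ J.

1.41×10⁻⁷ J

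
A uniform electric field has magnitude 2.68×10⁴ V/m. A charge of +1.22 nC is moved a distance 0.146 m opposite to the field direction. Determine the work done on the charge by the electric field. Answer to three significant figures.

The potential change for a displacement 0.146 m opposite to the field direction is ΔV = +Ed = 3910 V.
W_field = −qΔV = -4.77×10⁻⁶ J.

-4.77×10⁻⁶ J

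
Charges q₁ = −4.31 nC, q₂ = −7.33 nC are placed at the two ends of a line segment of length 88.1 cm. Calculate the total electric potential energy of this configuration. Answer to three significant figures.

3.22×10⁻⁷ J

The assembly work is the sum of pairwise potential energies, U = Σ_{i<j} kqᵢqⱼ/rᵢⱼ.
The separation is r = 0.881 m.
U = (3.22×10⁻⁷) = 3.22×10⁻⁷ J.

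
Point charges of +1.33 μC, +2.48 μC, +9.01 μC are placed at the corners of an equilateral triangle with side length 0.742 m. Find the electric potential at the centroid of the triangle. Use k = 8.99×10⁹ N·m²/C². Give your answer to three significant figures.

2.69×10⁵ V

Electric potential is a scalar, so the contributions from each charge add algebraically: V = Σ kqᵢ/rᵢ.
The distance from each vertex to the centroid is a/√3 = 0.428 m.
V = k[(1.33×10⁻⁶)/(0.428) + (2.48×10⁻⁶)/(0.428) + (9.01×10⁻⁶)/(0.428)] = 2.69×10⁵ V.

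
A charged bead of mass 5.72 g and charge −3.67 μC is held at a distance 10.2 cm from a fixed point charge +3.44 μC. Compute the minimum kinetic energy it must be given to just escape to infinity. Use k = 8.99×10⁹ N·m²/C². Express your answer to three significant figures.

To just escape, total mechanical energy must reach zero at infinity: ½mv²_min + U = 0, so ½mv²_min = −U = |kQq|/r.
|U| = |kQq|/r = (8.99×10⁹ N·m²/C²)(3.44×10⁻⁶)(3.67×10⁻⁶)/(0.102) = 1.11 J.

1.11 J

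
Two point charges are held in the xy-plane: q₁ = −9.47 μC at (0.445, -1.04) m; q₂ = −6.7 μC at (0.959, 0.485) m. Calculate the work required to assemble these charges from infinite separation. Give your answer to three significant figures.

0.354 J

The work to assemble the configuration equals its total potential energy, U = Σ kqᵢqⱼ/rᵢⱼ over all pairs.
Pair separations: r₁₂ = 1.61 m.
U = (0.354) = 0.354 J.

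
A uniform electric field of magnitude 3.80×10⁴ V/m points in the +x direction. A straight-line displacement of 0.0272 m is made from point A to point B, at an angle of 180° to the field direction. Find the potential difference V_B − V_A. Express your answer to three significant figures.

1030 V

Only the component of displacement along E changes the potential: ΔV = −E·d·cosθ.
ΔV = −(3.80×10⁴ V/m)(0.0272 m)cos180° = 1030 V.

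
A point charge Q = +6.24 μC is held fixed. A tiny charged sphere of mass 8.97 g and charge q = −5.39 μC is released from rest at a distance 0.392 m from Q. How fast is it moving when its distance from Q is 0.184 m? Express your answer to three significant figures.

13.9 m/s

Only the electrostatic force acts, so mechanical energy is conserved: ½mv² = U₁ − U₂ = kQq(1/r₁ − 1/r₂).
U₁ − U₂ = (8.99×10⁹ N·m²/C²)(6.24×10⁻⁶ C)(-5.39×10⁻⁶ C)(1/0.392 − 1/0.184) = 0.872 J.
v = √(2·0.872/8.97×10⁻³) = 13.9 m/s.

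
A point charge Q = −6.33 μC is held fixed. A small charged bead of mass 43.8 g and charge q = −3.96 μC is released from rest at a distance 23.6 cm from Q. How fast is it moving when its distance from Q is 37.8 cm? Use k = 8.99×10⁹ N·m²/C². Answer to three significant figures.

4.05 m/s

Only the electrostatic force acts, so mechanical energy is conserved: ½mv² = U₁ − U₂ = kQq(1/r₁ − 1/r₂).
U₁ − U₂ = (8.99×10⁹ N·m²/C²)(-6.33×10⁻⁶ C)(-3.96×10⁻⁶ C)(1/0.236 − 1/0.378) = 0.359 J.
v = √(2·0.359/0.0438) = 4.05 m/s.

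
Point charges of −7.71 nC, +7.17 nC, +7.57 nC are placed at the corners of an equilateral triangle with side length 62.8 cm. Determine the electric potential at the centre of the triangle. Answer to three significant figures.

174 V

The total potential is the scalar sum of each charge's contribution, V = Σ kqᵢ/rᵢ.
The distance from each vertex to the centroid is a/√3 = 0.363 m.
V = k[(-7.71×10⁻⁹)/(0.363) + (7.17×10⁻⁹)/(0.363) + (7.57×10⁻⁹)/(0.363)] = 174 V.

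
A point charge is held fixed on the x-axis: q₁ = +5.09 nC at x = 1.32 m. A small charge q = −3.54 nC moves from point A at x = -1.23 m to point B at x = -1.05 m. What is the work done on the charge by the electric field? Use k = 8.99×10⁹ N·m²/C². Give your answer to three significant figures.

4.82×10⁻⁹ J

The work done by the electric force is W_field = −ΔU = −q(V_B − V_A) = q(V_A − V_B).
At A: distance to the source charge is 2.55 m; V_A = kq₁/r = 17.9 V.
At B: distance to the source charge is 2.37 m; V_B = kq₁/r = 19.3 V.
ΔV = V_B − V_A = 1.36 V.
W_field = −qΔV = −(-3.54×10⁻⁹ C)(1.36 V) = 4.82×10⁻⁹ J.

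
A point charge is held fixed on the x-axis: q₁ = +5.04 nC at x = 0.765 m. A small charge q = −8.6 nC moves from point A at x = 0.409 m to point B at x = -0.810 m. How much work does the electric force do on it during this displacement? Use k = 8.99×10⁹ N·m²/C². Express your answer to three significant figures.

-8.47×10⁻⁷ J

The work done by the electric force is W_field = −ΔU = −q(V_B − V_A) = q(V_A − V_B).
At A: distance to the source charge is 0.356 m; V_A = kq₁/r = 127 V.
At B: distance to the source charge is 1.58 m; V_B = kq₁/r = 28.8 V.
ΔV = V_B − V_A = -98.5 V.
W_field = −qΔV = −(-8.60×10⁻⁹ C)(-98.5 V) = -8.47×10⁻⁷ J.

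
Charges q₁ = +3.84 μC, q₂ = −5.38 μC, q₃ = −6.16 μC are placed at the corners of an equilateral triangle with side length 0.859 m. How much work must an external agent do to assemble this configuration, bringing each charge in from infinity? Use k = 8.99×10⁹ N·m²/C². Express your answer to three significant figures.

-0.117 J

The work to assemble the configuration equals its total potential energy, U = Σ kqᵢqⱼ/rᵢⱼ over all pairs.
All three pair separations equal the side length, 0.859 m.
U = (-0.216) + (-0.248) + (0.347) = -0.117 J.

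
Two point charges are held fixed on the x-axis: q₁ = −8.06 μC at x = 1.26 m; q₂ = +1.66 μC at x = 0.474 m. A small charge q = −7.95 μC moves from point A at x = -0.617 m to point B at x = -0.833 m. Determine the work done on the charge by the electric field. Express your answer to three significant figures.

0.0137 J

The work done by the electric force is W_field = −ΔU = −q(V_B − V_A) = q(V_A − V_B).
At A: distances to the source charges are 1.88 m, 1.09 m; V_A = Σ kqᵢ/rᵢ = -2.49×10⁴ V.
At B: distances to the source charges are 2.09 m, 1.31 m; V_B = Σ kqᵢ/rᵢ = -2.32×10⁴ V.
ΔV = V_B − V_A = 1720 V.
W_field = −qΔV = −(-7.95×10⁻⁶ C)(1720 V) = 0.0137 J.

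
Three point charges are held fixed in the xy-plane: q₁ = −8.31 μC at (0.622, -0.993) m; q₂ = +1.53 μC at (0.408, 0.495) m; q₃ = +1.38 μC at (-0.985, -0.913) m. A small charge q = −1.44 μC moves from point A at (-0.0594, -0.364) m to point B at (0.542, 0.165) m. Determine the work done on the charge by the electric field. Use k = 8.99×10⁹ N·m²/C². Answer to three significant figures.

The work done by the electric force is W_field = −ΔU = −q(V_B − V_A) = q(V_A − V_B).
At A: distances to the source charges are 0.927 m, 0.978 m, 1.08 m; V_A = Σ kqᵢ/rᵢ = -5.50×10⁴ V.
At B: distances to the source charges are 1.16 m, 0.356 m, 1.87 m; V_B = Σ kqᵢ/rᵢ = -1.91×10⁴ V.
ΔV = V_B − V_A = 3.59×10⁴ V.
W_field = −qΔV = −(-1.44×10⁻⁶ C)(3.59×10⁴ V) = 0.0516 J.

0.0516 J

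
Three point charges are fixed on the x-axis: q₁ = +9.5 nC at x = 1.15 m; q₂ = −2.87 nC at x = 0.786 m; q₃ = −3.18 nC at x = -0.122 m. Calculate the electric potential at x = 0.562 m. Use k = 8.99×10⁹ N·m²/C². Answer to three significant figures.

-11.7 V

Electric potential is a scalar, so the contributions from each charge add algebraically: V = Σ kqᵢ/rᵢ.
Distances from the field point to each charge: r₁ = 0.588 m, r₂ = 0.224 m, r₃ = 0.684 m.
V = k[(9.50×10⁻⁹)/(0.588) + (-2.87×10⁻⁹)/(0.224) + (-3.18×10⁻⁹)/(0.684)] = -11.7 V.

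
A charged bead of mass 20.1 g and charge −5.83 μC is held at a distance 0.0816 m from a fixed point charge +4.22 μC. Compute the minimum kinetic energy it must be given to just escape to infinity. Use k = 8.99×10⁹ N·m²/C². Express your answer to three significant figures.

2.71 J

To just escape, total mechanical energy must reach zero at infinity: ½mv²_min + U = 0, so ½mv²_min = −U = |kQq|/r.
|U| = |kQq|/r = (8.99×10⁹ N·m²/C²)(4.22×10⁻⁶)(5.83×10⁻⁶)/(0.0816) = 2.71 J.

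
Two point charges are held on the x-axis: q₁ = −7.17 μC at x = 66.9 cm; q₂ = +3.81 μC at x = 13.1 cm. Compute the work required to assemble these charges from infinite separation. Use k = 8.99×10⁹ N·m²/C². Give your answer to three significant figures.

-0.456 J

The assembly work is the sum of pairwise potential energies, U = Σ_{i<j} kqᵢqⱼ/rᵢⱼ.
Pair separations: r₁₂ = 0.538 m.
U = (-0.456) = -0.456 J.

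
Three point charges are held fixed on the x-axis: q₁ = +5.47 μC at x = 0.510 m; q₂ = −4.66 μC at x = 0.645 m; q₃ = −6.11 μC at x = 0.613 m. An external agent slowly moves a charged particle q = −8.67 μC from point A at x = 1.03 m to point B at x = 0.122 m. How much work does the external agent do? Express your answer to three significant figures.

-0.700 J

For quasistatic motion the external work equals the change in potential energy: W_ext = qΔV = q(V_B − V_A).
At A: distances to the source charges are 0.520 m, 0.385 m, 0.417 m; V_A = Σ kqᵢ/rᵢ = -1.46×10⁵ V.
At B: distances to the source charges are 0.388 m, 0.523 m, 0.491 m; V_B = Σ kqᵢ/rᵢ = -6.52×10⁴ V.
ΔV = V_B − V_A = 8.07×10⁴ V.
W_ext = qΔV = (-8.67×10⁻⁶ C)(8.07×10⁴ V) = -0.700 J.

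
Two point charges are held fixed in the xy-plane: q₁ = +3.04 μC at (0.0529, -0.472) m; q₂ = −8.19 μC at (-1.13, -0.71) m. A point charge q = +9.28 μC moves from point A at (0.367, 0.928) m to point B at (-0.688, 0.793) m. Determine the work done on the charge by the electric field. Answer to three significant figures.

0.132 J

The work done by the electric force is W_field = −ΔU = −q(V_B − V_A) = q(V_A − V_B).
At A: distances to the source charges are 1.43 m, 2.22 m; V_A = Σ kqᵢ/rᵢ = -1.41×10⁴ V.
At B: distances to the source charges are 1.47 m, 1.57 m; V_B = Σ kqᵢ/rᵢ = -2.84×10⁴ V.
ΔV = V_B − V_A = -1.42×10⁴ V.
W_field = −qΔV = −(9.28×10⁻⁶ C)(-1.42×10⁴ V) = 0.132 J.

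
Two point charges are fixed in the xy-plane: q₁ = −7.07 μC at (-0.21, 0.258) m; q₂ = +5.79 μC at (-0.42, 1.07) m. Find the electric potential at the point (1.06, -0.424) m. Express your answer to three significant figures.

-1.93×10⁴ V

Electric potential is a scalar, so the contributions from each charge add algebraically: V = Σ kqᵢ/rᵢ.
Distances from the field point to each charge: r₁ = 1.44 m, r₂ = 2.10 m.
V = k[(-7.07×10⁻⁶)/(1.44) + (5.79×10⁻⁶)/(2.10)] = -1.93×10⁴ V.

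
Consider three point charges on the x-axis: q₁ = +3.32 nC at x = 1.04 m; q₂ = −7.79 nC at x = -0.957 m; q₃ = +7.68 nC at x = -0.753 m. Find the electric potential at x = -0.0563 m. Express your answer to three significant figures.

48.6 V

Electric potential is a scalar, so the contributions from each charge add algebraically: V = Σ kqᵢ/rᵢ.
Distances from the field point to each charge: r₁ = 1.10 m, r₂ = 0.901 m, r₃ = 0.697 m.
V = k[(3.32×10⁻⁹)/(1.10) + (-7.79×10⁻⁹)/(0.901) + (7.68×10⁻⁹)/(0.697)] = 48.6 V.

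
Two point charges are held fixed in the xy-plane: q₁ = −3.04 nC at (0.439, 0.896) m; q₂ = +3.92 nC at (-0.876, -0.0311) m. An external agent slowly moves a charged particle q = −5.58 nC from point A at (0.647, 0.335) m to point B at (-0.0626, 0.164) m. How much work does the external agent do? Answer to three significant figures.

For quasistatic motion the external work equals the change in potential energy: W_ext = qΔV = q(V_B − V_A).
At A: distances to the source charges are 0.598 m, 1.57 m; V_A = Σ kqᵢ/rᵢ = -23.2 V.
At B: distances to the source charges are 0.887 m, 0.836 m; V_B = Σ kqᵢ/rᵢ = 11.3 V.
ΔV = V_B − V_A = 34.5 V.
W_ext = qΔV = (-5.58×10⁻⁹ C)(34.5 V) = -1.93×10⁻⁷ J.

-1.93×10⁻⁷ J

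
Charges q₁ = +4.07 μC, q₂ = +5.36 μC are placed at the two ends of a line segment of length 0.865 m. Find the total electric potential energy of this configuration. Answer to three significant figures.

The assembly work is the sum of pairwise potential energies, U = Σ_{i<j} kqᵢqⱼ/rᵢⱼ.
The separation is r = 0.865 m.
U = (0.227) = 0.227 J.

0.227 J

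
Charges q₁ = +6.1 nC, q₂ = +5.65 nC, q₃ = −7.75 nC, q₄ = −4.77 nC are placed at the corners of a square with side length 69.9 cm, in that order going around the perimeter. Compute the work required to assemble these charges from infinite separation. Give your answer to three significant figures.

-6.94×10⁻⁷ J

The assembly work is the sum of pairwise potential energies, U = Σ_{i<j} kqᵢqⱼ/rᵢⱼ.
The four side pairs have separation 0.699 m and the two diagonal pairs 0.989 m.
Summing all 6 pair terms gives U = -6.94×10⁻⁷ J.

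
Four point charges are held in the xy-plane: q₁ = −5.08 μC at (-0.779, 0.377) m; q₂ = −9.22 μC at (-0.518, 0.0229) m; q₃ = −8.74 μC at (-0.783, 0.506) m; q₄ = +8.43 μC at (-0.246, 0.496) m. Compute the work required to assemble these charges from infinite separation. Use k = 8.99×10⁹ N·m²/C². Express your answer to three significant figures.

2.15 J

The assembly work is the sum of pairwise potential energies, U = Σ_{i<j} kqᵢqⱼ/rᵢⱼ.
Pair separations: r₁₂ = 0.440 m, r₁₃ = 0.129 m, r₁₄ = 0.546 m, r₂₃ = 0.551 m, r₂₄ = 0.546 m, r₃₄ = 0.537 m.
Summing all 6 pair terms gives U = 2.15 J.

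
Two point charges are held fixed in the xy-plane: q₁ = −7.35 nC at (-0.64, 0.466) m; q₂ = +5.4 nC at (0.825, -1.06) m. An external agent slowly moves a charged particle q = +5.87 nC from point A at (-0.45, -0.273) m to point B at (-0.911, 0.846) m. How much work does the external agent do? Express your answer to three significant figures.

For quasistatic motion the external work equals the change in potential energy: W_ext = qΔV = q(V_B − V_A).
At A: distances to the source charges are 0.763 m, 1.50 m; V_A = Σ kqᵢ/rᵢ = -54.2 V.
At B: distances to the source charges are 0.467 m, 2.58 m; V_B = Σ kqᵢ/rᵢ = -123 V.
ΔV = V_B − V_A = -68.5 V.
W_ext = qΔV = (5.87×10⁻⁹ C)(-68.5 V) = -4.02×10⁻⁷ J.

-4.02×10⁻⁷ J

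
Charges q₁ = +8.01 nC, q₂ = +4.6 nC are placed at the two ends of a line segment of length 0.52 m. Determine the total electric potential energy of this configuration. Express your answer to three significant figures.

The assembly work is the sum of pairwise potential energies, U = Σ_{i<j} kqᵢqⱼ/rᵢⱼ.
The separation is r = 0.520 m.
U = (6.37×10⁻⁷) = 6.37×10⁻⁷ J.

6.37×10⁻⁷ J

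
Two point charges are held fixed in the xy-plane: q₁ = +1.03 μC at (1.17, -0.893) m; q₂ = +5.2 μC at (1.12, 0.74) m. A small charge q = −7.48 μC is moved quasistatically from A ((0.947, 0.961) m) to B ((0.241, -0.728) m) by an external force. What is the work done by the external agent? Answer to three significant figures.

For quasistatic motion the external work equals the change in potential energy: W_ext = qΔV = q(V_B − V_A).
At A: distances to the source charges are 1.87 m, 0.281 m; V_A = Σ kqᵢ/rᵢ = 1.72×10⁵ V.
At B: distances to the source charges are 0.944 m, 1.71 m; V_B = Σ kqᵢ/rᵢ = 3.71×10⁴ V.
ΔV = V_B − V_A = -1.34×10⁵ V.
W_ext = qΔV = (-7.48×10⁻⁶ C)(-1.34×10⁵ V) = 1.01 J.

1.01 J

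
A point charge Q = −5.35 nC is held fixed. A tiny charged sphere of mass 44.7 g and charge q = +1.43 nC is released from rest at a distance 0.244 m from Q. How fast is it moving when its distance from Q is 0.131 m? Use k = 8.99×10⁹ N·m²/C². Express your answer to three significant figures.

Only the electrostatic force acts, so mechanical energy is conserved: ½mv² = U₁ − U₂ = kQq(1/r₁ − 1/r₂).
U₁ − U₂ = (8.99×10⁹ N·m²/C²)(-5.35×10⁻⁹ C)(1.43×10⁻⁹ C)(1/0.244 − 1/0.131) = 2.43×10⁻⁷ J.
v = √(2·2.43×10⁻⁷/0.0447) = 3.30×10⁻³ m/s.

3.30×10⁻³ m/s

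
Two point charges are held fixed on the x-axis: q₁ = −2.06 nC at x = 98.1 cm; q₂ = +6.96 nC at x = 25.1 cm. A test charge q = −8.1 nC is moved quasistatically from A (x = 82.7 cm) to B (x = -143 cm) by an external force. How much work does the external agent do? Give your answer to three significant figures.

For quasistatic motion the external work equals the change in potential energy: W_ext = qΔV = q(V_B − V_A).
At A: distances to the source charges are 0.154 m, 0.576 m; V_A = Σ kqᵢ/rᵢ = -11.6 V.
At B: distances to the source charges are 2.41 m, 1.68 m; V_B = Σ kqᵢ/rᵢ = 29.5 V.
ΔV = V_B − V_A = 41.2 V.
W_ext = qΔV = (-8.10×10⁻⁹ C)(41.2 V) = -3.33×10⁻⁷ J.

-3.33×10⁻⁷ J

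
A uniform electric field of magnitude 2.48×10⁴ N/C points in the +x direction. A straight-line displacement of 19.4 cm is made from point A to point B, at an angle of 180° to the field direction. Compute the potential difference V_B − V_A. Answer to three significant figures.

4810 V

Only the component of displacement along E changes the potential: ΔV = −E·d·cosθ.
ΔV = −(2.48×10⁴ V/m)(0.194 m)cos180° = 4810 V.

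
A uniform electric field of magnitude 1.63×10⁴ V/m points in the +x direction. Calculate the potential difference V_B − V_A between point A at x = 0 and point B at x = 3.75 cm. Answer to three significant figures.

-611 V

In a uniform field, potential decreases in the direction of E: V_B − V_A = −E·Δx.
V_B − V_A = −(1.63×10⁴ V/m)(0.0375 m) = -611 V.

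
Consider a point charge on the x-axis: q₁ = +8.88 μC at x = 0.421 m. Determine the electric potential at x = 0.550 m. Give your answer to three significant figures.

The total potential is the scalar sum of each charge's contribution, V = Σ kqᵢ/rᵢ.
V = k[(8.88×10⁻⁶)/(0.129)] = 6.19×10⁵ V.

6.19×10⁵ V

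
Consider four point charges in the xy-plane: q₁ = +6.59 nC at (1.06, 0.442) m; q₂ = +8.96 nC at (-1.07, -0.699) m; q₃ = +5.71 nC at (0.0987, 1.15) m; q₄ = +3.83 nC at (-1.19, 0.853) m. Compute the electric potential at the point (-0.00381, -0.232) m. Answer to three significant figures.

Electric potential is a scalar, so the contributions from each charge add algebraically: V = Σ kqᵢ/rᵢ.
Distances from the field point to each charge: r₁ = 1.26 m, r₂ = 1.16 m, r₃ = 1.39 m, r₄ = 1.61 m.
V = k[(6.59×10⁻⁹)/(1.26) + (8.96×10⁻⁹)/(1.16) + (5.71×10⁻⁹)/(1.39) + (3.83×10⁻⁹)/(1.61)] = 175 V.

175 V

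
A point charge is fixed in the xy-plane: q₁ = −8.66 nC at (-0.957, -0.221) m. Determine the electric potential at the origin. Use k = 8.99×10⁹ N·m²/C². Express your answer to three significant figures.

-79.3 V

Electric potential is a scalar, so the contributions from each charge add algebraically: V = Σ kqᵢ/rᵢ.
Distances from the field point to each charge: r₁ = 0.982 m.
V = k[(-8.66×10⁻⁹)/(0.982)] = -79.3 V.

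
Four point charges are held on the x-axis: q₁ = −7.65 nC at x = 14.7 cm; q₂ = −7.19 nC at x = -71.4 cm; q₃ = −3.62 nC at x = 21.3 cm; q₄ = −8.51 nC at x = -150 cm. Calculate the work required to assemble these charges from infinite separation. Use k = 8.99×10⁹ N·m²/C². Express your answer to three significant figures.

The assembly work is the sum of pairwise potential energies, U = Σ_{i<j} kqᵢqⱼ/rᵢⱼ.
Pair separations: r₁₂ = 0.861 m, r₁₃ = 0.0660 m, r₁₄ = 1.65 m, r₂₃ = 0.927 m, r₂₄ = 0.786 m, r₃₄ = 1.71 m.
Summing all 6 pair terms gives U = 5.82×10⁻⁶ J.

5.82×10⁻⁶ J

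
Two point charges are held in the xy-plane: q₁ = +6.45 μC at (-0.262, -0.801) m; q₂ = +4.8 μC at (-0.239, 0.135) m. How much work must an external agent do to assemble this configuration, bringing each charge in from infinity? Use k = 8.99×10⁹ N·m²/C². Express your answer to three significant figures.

The assembly work is the sum of pairwise potential energies, U = Σ_{i<j} kqᵢqⱼ/rᵢⱼ.
Pair separations: r₁₂ = 0.936 m.
U = (0.297) = 0.297 J.

0.297 J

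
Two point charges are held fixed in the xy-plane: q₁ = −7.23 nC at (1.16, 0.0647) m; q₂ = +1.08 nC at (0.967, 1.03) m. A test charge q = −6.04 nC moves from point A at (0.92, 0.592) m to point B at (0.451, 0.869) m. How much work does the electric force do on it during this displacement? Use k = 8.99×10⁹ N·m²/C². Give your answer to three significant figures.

The work done by the electric force is W_field = −ΔU = −q(V_B − V_A) = q(V_A − V_B).
At A: distances to the source charges are 0.579 m, 0.441 m; V_A = Σ kqᵢ/rᵢ = -90.2 V.
At B: distances to the source charges are 1.07 m, 0.541 m; V_B = Σ kqᵢ/rᵢ = -42.7 V.
ΔV = V_B − V_A = 47.5 V.
W_field = −qΔV = −(-6.04×10⁻⁹ C)(47.5 V) = 2.87×10⁻⁷ J.

2.87×10⁻⁷ J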